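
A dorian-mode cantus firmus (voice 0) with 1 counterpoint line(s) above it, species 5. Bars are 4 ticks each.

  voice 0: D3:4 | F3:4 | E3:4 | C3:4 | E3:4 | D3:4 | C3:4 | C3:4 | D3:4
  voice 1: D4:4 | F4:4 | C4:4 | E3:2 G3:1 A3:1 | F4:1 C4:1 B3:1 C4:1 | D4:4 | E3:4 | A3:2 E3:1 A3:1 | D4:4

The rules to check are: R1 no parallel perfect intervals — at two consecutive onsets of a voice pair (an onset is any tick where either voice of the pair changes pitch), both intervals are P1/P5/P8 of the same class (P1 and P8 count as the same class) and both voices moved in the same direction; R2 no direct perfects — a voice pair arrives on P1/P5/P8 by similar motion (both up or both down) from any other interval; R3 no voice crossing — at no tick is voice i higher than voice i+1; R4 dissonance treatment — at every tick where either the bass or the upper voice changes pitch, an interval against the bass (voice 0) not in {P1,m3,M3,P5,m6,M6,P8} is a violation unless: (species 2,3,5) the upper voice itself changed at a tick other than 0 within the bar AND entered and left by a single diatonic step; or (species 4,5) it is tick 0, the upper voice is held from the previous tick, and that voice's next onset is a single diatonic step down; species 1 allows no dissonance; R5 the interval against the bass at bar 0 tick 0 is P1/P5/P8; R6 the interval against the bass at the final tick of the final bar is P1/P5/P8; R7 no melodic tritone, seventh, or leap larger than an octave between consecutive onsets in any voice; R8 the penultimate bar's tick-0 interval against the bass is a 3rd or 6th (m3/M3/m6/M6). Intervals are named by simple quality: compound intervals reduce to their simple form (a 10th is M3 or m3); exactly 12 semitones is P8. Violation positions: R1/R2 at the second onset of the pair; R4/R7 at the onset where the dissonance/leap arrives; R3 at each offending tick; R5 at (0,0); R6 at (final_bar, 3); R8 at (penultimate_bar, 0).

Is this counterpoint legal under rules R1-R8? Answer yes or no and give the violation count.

bar 0: v0=D3 v1=D4 (P8)
bar 1: v0=F3 v1=F4 (P8)
bar 2: v0=E3 v1=C4 (m6)
bar 3: v0=C3 v1=E3 (M3)
bar 4: v0=E3 v1=F4 (m2)
bar 5: v0=D3 v1=D4 (P8)
bar 6: v0=C3 v1=E3 (M3)
bar 7: v0=C3 v1=A3 (M6)
bar 8: v0=D3 v1=D4 (P8)
  R1 @ bar1.0: D3/D4 P8 -> F3/F4 P8 similar
  R4 @ bar4.0: E3/F4 m2 untreated
  R7 @ bar6.0: D4->E3 leap 10st
  R2 @ bar8.0: C3/A3 M6 -> D3/D4 P8 similar

No (4 violations)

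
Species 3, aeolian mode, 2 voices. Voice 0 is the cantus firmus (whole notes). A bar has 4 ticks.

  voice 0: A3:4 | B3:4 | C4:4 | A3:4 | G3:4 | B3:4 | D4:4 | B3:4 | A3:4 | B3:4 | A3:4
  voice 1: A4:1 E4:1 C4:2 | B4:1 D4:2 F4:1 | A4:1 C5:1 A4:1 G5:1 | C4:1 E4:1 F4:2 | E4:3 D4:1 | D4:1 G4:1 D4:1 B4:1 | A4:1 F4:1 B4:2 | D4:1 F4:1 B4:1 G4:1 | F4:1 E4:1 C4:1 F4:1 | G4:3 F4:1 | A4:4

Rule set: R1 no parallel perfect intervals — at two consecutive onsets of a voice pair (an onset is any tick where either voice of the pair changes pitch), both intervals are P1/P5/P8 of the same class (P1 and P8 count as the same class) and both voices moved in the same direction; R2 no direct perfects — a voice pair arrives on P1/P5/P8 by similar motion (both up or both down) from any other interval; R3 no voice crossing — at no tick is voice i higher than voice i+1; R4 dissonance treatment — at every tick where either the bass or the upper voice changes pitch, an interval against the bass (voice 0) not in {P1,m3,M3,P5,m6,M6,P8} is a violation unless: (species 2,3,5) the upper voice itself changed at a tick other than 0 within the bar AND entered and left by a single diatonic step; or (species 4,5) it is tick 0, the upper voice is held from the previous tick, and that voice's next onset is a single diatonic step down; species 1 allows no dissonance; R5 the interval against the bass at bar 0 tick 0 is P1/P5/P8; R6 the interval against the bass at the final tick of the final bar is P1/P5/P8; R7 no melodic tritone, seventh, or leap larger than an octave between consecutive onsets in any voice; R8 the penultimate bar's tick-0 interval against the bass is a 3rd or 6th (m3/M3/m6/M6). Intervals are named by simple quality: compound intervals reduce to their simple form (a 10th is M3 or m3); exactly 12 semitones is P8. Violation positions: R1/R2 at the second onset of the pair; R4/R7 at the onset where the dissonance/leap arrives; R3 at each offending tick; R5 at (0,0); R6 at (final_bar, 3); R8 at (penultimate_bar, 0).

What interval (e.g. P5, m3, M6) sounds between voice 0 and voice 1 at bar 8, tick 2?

m3

voice 0=A3 voice 1=C4 -> m3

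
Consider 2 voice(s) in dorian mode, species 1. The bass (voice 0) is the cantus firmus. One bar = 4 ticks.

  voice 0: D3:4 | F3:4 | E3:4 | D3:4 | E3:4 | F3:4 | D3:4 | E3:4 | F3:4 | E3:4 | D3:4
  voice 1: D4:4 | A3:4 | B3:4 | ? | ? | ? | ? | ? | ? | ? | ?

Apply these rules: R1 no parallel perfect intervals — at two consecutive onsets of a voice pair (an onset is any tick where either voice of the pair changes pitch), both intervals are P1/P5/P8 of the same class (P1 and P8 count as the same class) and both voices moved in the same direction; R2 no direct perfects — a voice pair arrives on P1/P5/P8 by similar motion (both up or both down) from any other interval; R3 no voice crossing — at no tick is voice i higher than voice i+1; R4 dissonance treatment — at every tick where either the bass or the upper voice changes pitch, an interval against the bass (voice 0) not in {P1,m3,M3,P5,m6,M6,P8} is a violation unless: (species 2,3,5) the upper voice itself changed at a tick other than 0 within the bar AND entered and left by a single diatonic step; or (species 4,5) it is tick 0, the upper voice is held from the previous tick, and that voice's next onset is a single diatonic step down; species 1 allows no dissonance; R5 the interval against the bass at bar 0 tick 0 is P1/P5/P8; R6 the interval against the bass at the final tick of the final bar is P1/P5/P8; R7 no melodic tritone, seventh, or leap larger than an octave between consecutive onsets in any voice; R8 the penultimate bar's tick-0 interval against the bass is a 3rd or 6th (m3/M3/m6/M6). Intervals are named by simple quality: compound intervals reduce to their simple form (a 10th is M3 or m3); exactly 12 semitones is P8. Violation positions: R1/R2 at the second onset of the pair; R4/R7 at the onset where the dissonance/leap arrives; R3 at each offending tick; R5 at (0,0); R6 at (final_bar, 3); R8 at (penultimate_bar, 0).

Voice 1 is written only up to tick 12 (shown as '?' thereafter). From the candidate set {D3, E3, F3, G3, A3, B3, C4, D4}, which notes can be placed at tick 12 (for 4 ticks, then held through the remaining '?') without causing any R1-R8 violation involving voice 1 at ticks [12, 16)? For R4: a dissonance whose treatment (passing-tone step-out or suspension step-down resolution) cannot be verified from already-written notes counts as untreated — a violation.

{B3, D4}

D3: violates R2
E3: violates R4
F3: violates R7
G3: violates R4
A3: violates R1
B3: legal
C4: violates R4
D4: legal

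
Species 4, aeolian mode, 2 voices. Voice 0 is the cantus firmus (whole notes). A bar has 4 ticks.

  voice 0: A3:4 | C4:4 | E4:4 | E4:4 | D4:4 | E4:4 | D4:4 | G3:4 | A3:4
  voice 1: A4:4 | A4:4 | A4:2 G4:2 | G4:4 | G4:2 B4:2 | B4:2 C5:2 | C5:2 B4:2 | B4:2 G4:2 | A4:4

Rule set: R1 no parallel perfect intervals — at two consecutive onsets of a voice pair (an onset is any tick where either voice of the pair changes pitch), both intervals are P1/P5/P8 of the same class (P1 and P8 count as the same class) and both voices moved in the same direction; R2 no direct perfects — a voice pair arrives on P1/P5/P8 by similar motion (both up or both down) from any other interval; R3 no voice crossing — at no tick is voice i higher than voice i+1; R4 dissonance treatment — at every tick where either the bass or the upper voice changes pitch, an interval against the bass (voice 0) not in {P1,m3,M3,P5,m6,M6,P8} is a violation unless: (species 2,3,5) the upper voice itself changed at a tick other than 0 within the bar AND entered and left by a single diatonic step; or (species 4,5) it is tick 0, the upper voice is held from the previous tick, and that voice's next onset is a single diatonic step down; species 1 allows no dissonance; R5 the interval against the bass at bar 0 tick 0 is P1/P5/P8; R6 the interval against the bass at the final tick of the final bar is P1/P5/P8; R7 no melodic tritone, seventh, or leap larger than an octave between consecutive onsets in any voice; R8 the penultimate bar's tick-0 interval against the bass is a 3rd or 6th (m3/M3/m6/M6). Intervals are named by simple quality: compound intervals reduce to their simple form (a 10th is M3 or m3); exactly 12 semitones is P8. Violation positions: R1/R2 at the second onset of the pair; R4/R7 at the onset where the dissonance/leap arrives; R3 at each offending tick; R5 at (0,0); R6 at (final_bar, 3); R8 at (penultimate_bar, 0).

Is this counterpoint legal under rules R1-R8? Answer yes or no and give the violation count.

bar 0: v0=A3 v1=A4 (P8)
bar 1: v0=C4 v1=A4 (M6)
bar 2: v0=E4 v1=A4 (P4)
bar 3: v0=E4 v1=G4 (m3)
bar 4: v0=D4 v1=G4 (P4)
bar 5: v0=E4 v1=B4 (P5)
bar 6: v0=D4 v1=C5 (m7)
bar 7: v0=G3 v1=B4 (M3)
bar 8: v0=A3 v1=A4 (P8)
  R4 @ bar4.0: D4/G4 P4 untreated
  R1 @ bar8.0: G3/G4 P8 -> A3/A4 P8 similar

No (2 violations)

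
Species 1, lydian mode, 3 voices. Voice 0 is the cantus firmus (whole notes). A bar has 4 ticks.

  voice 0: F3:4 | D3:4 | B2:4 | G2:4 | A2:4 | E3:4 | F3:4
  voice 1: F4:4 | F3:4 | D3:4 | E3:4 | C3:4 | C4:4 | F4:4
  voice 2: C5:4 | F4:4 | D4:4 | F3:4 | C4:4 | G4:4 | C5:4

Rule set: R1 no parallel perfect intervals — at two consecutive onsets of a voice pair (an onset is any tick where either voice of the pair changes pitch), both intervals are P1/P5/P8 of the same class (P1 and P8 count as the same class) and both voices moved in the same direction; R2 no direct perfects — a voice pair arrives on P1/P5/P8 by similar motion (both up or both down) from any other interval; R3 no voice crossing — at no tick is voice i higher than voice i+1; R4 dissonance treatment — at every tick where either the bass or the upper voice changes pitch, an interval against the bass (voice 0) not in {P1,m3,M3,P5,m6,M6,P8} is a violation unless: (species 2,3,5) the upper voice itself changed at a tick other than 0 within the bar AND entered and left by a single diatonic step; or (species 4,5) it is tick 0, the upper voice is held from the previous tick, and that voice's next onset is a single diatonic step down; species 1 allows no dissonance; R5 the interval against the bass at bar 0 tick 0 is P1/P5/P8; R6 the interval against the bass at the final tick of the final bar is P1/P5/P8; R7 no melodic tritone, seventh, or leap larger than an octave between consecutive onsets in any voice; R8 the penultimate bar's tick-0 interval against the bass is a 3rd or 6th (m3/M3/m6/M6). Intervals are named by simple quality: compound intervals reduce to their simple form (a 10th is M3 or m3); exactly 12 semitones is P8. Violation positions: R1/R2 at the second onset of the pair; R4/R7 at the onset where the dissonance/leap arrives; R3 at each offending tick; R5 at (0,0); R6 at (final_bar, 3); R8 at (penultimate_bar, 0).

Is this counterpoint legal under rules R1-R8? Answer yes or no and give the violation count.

bar 0: v0=F3 v1=F4 v2=C5 (P5)
bar 1: v0=D3 v1=F3 v2=F4 (m3)
bar 2: v0=B2 v1=D3 v2=D4 (m3)
bar 3: v0=G2 v1=E3 v2=F3 (m7)
bar 4: v0=A2 v1=C3 v2=C4 (m3)
bar 5: v0=E3 v1=C4 v2=G4 (m3)
bar 6: v0=F3 v1=F4 v2=C5 (P5)
  R2 @ bar1.0: F4/C5 P5 -> F3/F4 P8 similar
  R1 @ bar2.0: F3/F4 P8 -> D3/D4 P8 similar
  R4 @ bar3.0: G2/F3 m7 untreated
  R2 @ bar5.0: C3/C4 P8 -> C4/G4 P5 similar
  R1 @ bar6.0: C4/G4 P5 -> F4/C5 P5 similar
  R2 @ bar6.0: E3/C4 m6 -> F3/F4 P8 similar
  R2 @ bar6.0: E3/G4 m3 -> F3/C5 P5 similar

No (7 violations)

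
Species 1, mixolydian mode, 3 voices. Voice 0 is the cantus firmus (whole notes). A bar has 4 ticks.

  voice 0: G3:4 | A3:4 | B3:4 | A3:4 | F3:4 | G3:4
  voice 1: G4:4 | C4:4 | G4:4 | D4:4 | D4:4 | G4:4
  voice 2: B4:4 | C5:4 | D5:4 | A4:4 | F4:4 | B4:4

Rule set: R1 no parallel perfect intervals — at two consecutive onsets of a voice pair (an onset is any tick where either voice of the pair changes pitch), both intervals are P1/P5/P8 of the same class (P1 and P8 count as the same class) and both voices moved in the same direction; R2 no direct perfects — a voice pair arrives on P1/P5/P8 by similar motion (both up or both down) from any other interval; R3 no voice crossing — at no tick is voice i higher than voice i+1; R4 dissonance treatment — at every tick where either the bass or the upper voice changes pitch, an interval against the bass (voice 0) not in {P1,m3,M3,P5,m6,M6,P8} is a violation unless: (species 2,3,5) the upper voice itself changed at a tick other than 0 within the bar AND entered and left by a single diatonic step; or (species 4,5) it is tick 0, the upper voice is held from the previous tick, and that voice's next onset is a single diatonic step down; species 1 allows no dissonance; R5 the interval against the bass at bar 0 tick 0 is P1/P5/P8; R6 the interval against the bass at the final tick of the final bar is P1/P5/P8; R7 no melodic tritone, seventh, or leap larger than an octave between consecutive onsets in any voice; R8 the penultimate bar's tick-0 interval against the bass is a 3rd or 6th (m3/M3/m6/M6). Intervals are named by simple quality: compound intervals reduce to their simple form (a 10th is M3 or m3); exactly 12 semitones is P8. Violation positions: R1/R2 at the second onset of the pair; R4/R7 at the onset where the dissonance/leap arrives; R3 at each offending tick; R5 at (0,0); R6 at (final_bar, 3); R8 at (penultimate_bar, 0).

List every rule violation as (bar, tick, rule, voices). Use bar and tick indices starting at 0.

(0, 0, R5, (0, 2))
(2, 0, R2, (1, 2))
(3, 0, R1, (1, 2))
(3, 0, R2, (0, 2))
(3, 0, R4, (0, 1))
(4, 0, R1, (0, 2))
(4, 0, R8, (0, 2))
(5, 0, R2, (0, 1))
(5, 0, R7, (2,))
(5, 3, R6, (0, 2))

bar 0: v0=G3 v1=G4 v2=B4 downbeat M3
bar 1: v0=A3 v1=C4 v2=C5 downbeat m3
bar 2: v0=B3 v1=G4 v2=D5 downbeat m3
bar 3: v0=A3 v1=D4 v2=A4 downbeat P8
bar 4: v0=F3 v1=D4 v2=F4 downbeat P8
bar 5: v0=G3 v1=G4 v2=B4 downbeat M3
  -> R5 @ bar 0 tick 0 v(0, 2): opens on M3
  -> R2 @ bar 2 tick 0 v(1, 2): C4/C5 P8 -> G4/D5 P5 similar
  -> R1 @ bar 3 tick 0 v(1, 2): G4/D5 P5 -> D4/A4 P5 similar
  -> R2 @ bar 3 tick 0 v(0, 2): B3/D5 m3 -> A3/A4 P8 similar
  -> R4 @ bar 3 tick 0 v(0, 1): A3/D4 P4 untreated
  -> R1 @ bar 4 tick 0 v(0, 2): A3/A4 P8 -> F3/F4 P8 similar
  -> R8 @ bar 4 tick 0 v(0, 2): penult P8 not 3rd/6th
  -> R2 @ bar 5 tick 0 v(0, 1): F3/D4 M6 -> G3/G4 P8 similar
  -> R7 @ bar 5 tick 0 v(2,): F4->B4 leap 6st
  -> R6 @ bar 5 tick 3 v(0, 2): closes on M3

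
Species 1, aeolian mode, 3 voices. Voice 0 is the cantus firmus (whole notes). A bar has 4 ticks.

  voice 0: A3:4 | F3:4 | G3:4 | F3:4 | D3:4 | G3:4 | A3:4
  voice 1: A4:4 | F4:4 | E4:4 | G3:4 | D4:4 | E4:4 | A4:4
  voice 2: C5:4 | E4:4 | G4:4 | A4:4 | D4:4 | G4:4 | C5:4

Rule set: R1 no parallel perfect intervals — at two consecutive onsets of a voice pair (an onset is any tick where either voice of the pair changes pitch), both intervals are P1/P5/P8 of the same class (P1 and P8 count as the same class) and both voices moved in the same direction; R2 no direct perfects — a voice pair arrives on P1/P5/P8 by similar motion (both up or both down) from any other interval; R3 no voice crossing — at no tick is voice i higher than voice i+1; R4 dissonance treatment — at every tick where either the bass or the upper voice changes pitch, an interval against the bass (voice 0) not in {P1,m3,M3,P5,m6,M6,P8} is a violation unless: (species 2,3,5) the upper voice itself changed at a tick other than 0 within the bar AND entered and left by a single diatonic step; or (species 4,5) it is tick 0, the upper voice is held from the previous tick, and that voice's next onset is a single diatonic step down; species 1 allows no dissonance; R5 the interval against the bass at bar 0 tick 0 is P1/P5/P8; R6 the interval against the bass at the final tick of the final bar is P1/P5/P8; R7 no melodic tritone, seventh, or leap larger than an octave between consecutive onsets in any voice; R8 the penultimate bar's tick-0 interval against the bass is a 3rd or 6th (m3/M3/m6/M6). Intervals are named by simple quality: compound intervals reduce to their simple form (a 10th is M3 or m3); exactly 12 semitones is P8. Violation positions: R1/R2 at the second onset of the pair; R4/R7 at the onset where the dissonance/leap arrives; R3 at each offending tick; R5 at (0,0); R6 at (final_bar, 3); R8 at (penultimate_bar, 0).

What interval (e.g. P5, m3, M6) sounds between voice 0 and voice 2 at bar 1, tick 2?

voice 0=F3 voice 2=E4 -> M7

M7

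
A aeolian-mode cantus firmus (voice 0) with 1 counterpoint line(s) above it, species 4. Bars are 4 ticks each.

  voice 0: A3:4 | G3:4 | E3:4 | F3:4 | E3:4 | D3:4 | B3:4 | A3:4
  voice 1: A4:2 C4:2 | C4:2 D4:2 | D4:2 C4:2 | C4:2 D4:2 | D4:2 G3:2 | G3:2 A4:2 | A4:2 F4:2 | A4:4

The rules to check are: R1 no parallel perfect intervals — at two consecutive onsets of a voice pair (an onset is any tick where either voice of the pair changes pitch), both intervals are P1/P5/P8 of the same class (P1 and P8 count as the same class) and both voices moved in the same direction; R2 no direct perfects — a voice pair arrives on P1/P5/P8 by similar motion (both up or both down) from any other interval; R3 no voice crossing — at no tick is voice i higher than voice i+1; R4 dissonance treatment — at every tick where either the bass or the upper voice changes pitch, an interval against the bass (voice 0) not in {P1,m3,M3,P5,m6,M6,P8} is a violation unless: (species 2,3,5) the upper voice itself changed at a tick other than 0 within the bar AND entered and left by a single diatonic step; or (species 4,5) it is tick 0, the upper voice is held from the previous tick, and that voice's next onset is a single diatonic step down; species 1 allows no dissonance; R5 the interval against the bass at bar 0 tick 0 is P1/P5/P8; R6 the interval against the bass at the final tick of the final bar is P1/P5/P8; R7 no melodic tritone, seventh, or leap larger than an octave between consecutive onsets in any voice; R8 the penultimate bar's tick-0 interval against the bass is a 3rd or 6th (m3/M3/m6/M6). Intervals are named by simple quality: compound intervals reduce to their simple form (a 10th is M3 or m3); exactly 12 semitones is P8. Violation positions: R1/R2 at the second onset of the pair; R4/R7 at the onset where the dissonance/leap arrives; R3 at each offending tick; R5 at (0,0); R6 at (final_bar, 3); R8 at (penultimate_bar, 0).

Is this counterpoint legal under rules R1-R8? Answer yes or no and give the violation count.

No (7 violations)

bar 0: v0=A3 v1=A4 (P8)
bar 1: v0=G3 v1=C4 (P4)
bar 2: v0=E3 v1=D4 (m7)
bar 3: v0=F3 v1=C4 (P5)
bar 4: v0=E3 v1=D4 (m7)
bar 5: v0=D3 v1=G3 (P4)
bar 6: v0=B3 v1=A4 (m7)
bar 7: v0=A3 v1=A4 (P8)
  R4 @ bar1.0: G3/C4 P4 untreated
  R4 @ bar4.0: E3/D4 m7 untreated
  R4 @ bar5.0: D3/G3 P4 untreated
  R7 @ bar5.2: G3->A4 leap 14st
  R4 @ bar6.0: B3/A4 m7 untreated
  R8 @ bar6.0: penult m7 not 3rd/6th
  R4 @ bar6.2: B3/F4 TT untreated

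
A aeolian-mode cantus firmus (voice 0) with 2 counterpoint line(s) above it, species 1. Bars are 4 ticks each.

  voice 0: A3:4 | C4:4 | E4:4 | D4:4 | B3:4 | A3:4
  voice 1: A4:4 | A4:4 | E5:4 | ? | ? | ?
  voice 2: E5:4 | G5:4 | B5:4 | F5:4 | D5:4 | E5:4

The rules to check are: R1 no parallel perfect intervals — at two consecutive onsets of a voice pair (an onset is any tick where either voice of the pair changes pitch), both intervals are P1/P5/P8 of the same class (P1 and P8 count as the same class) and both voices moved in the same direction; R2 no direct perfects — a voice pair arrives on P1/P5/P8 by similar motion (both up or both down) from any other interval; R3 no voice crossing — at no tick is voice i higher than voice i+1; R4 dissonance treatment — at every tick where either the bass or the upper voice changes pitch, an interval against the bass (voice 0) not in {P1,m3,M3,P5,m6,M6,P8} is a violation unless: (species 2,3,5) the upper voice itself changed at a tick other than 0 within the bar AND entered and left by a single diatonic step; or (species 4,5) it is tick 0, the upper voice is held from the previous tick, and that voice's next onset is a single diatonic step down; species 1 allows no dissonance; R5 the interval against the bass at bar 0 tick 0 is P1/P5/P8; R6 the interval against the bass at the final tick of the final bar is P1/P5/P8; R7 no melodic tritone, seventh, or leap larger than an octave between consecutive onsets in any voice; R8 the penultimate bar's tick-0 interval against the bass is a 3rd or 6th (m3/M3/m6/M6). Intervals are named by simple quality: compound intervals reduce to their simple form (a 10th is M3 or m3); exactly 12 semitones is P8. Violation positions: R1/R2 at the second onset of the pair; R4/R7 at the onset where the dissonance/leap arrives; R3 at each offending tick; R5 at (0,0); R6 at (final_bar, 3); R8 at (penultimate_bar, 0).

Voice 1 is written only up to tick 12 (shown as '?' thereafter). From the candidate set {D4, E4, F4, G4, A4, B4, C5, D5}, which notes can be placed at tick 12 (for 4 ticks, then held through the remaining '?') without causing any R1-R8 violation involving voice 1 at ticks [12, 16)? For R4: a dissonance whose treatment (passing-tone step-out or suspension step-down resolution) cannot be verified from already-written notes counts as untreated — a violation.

{B4}

D4: violates R1,R7
E4: violates R4
F4: violates R2,R7
G4: violates R4
A4: violates R2
B4: legal
C5: violates R4
D5: violates R1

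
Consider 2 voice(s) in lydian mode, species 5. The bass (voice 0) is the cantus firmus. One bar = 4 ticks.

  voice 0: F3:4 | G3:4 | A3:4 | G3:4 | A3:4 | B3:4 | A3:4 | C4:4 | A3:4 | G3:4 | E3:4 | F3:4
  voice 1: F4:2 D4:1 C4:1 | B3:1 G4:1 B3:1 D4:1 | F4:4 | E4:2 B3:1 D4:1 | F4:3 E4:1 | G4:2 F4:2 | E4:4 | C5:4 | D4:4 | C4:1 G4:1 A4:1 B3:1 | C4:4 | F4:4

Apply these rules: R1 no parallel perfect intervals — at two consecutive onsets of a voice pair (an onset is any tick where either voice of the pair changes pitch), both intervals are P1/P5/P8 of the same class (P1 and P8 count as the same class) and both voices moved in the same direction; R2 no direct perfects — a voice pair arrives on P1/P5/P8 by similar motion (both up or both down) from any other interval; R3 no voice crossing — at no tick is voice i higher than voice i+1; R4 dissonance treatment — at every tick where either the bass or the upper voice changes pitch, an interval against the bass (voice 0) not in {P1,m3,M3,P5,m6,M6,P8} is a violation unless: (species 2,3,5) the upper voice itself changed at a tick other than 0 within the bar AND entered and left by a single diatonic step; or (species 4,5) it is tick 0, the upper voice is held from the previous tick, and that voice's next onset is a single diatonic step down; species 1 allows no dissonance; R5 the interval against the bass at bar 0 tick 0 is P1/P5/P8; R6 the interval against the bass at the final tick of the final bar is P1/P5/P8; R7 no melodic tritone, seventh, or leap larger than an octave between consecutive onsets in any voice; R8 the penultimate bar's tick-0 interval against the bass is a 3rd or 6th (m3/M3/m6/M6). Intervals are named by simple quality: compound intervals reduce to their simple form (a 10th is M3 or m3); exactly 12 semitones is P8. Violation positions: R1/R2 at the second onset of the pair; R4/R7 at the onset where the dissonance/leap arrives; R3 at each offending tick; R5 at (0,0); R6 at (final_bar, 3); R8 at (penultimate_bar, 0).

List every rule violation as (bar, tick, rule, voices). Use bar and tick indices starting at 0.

bar 0: v0=F3 v1=F4 downbeat P8
bar 1: v0=G3 v1=B3 downbeat M3
bar 2: v0=A3 v1=F4 downbeat m6
bar 3: v0=G3 v1=E4 downbeat M6
bar 4: v0=A3 v1=F4 downbeat m6
bar 5: v0=B3 v1=G4 downbeat m6
bar 6: v0=A3 v1=E4 downbeat P5
bar 7: v0=C4 v1=C5 downbeat P8
bar 8: v0=A3 v1=D4 downbeat P4
bar 9: v0=G3 v1=C4 downbeat P4
bar 10: v0=E3 v1=C4 downbeat m6
bar 11: v0=F3 v1=F4 downbeat P8
  -> R2 @ bar 6 tick 0 v(0, 1): B3/F4 TT -> A3/E4 P5 similar
  -> R2 @ bar 7 tick 0 v(0, 1): A3/E4 P5 -> C4/C5 P8 similar
  -> R4 @ bar 8 tick 0 v(0, 1): A3/D4 P4 untreated
  -> R7 @ bar 8 tick 0 v(1,): C5->D4 leap 10st
  -> R4 @ bar 9 tick 0 v(0, 1): G3/C4 P4 untreated
  -> R4 @ bar 9 tick 2 v(0, 1): G3/A4 M2 untreated
  -> R7 @ bar 9 tick 3 v(1,): A4->B3 leap 10st
  -> R2 @ bar 11 tick 0 v(0, 1): E3/C4 m6 -> F3/F4 P8 similar

(6, 0, R2, (0, 1))
(7, 0, R2, (0, 1))
(8, 0, R4, (0, 1))
(8, 0, R7, (1,))
(9, 0, R4, (0, 1))
(9, 2, R4, (0, 1))
(9, 3, R7, (1,))
(11, 0, R2, (0, 1))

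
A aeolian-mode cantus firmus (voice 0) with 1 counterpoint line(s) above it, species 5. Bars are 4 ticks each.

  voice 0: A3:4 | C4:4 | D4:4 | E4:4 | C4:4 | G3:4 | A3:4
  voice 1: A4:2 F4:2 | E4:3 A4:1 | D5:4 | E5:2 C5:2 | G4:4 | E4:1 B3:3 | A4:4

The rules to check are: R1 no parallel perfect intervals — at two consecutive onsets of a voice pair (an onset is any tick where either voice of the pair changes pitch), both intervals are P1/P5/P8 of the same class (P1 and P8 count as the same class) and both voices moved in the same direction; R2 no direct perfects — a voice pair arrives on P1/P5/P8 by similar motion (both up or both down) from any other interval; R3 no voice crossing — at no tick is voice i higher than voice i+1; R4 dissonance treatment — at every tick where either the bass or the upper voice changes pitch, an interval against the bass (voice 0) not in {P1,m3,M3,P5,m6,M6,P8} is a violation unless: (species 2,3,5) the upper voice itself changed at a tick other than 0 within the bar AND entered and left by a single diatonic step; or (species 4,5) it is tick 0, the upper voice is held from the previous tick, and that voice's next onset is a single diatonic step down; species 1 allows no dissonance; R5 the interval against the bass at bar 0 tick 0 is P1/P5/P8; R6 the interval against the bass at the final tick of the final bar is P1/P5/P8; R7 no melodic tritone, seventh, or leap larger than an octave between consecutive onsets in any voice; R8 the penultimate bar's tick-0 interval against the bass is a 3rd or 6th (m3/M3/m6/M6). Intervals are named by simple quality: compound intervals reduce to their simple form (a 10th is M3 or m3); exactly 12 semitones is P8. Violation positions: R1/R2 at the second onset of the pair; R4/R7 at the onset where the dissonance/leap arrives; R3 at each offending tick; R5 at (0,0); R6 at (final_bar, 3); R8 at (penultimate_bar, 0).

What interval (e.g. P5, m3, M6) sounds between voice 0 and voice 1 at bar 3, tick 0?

P8

voice 0=E4 voice 1=E5 -> P8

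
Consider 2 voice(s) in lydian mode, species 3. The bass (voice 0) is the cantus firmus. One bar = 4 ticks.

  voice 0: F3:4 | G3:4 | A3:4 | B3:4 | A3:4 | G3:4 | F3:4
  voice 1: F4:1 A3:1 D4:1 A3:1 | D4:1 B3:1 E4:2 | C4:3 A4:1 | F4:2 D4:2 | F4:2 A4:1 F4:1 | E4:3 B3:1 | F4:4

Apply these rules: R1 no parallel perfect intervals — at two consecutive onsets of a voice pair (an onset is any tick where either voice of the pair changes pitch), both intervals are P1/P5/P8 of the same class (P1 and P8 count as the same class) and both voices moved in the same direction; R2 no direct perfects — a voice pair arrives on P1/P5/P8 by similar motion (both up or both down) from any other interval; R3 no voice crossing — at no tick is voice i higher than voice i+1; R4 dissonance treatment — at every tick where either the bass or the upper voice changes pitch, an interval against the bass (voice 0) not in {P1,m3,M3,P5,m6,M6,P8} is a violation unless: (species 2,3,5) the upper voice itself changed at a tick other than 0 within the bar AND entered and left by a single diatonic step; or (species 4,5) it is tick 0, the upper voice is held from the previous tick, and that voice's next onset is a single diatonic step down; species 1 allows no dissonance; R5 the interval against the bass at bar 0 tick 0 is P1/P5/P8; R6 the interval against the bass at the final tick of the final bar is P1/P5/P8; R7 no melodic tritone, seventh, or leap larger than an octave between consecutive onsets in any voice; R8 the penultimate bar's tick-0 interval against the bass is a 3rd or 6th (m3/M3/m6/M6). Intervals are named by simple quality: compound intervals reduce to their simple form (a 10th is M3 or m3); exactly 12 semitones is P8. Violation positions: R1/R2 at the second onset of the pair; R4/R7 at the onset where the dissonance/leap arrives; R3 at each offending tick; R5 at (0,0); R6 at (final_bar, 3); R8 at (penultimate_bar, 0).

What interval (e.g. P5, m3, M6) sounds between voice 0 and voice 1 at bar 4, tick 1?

m6

voice 0=A3 voice 1=F4 -> m6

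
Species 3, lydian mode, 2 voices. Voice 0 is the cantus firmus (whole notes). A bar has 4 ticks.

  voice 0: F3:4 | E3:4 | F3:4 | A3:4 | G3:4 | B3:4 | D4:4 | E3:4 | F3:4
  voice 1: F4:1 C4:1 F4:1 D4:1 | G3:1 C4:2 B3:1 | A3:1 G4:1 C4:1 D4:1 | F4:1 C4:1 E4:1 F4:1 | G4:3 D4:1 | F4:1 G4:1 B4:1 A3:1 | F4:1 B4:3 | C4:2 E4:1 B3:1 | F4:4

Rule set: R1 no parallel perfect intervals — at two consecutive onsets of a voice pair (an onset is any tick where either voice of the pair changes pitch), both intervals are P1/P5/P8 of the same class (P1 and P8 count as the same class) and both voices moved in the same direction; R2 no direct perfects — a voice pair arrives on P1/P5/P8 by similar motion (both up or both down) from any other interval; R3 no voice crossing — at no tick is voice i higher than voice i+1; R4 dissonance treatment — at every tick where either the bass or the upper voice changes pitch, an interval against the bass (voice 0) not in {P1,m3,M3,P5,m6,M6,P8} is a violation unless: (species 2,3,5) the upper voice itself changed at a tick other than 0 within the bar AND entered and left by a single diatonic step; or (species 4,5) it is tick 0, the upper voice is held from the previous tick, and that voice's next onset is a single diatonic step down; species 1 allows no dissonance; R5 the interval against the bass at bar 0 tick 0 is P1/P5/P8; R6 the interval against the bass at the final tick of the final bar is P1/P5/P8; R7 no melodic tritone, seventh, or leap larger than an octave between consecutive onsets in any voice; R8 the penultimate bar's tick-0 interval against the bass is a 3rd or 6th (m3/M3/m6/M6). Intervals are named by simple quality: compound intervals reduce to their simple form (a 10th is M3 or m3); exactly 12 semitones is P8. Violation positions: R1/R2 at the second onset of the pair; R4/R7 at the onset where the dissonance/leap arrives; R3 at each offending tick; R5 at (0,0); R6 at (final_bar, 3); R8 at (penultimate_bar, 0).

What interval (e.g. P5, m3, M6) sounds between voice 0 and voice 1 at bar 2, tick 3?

M6

voice 0=F3 voice 1=D4 -> M6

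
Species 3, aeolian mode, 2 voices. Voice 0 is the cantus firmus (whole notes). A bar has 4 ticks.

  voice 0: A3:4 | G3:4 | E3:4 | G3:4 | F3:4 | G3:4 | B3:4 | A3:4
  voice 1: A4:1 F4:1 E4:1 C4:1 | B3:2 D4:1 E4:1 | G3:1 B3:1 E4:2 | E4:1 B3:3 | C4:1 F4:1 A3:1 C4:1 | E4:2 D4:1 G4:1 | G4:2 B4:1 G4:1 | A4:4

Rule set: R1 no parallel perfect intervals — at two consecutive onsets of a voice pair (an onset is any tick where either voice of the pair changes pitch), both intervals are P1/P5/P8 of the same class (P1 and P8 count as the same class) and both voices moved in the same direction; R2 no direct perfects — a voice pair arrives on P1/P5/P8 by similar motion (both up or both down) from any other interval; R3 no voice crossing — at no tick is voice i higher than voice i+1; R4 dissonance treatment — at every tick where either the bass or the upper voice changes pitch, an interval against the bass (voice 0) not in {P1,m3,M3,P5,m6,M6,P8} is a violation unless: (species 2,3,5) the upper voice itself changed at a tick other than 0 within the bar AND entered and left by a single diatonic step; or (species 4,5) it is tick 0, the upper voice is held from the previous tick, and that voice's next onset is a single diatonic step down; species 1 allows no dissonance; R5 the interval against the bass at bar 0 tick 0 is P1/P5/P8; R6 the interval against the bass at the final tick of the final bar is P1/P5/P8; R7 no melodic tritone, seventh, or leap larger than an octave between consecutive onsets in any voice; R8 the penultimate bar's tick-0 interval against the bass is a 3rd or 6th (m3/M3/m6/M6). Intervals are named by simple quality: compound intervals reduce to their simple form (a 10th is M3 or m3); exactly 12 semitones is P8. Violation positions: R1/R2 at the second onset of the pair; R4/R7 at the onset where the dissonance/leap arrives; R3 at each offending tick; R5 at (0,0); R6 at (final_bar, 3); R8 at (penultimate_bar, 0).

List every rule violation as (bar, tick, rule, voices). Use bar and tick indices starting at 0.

No violations across 8 bars (A3..A3 vs A4..A4).

bar 0: v0=A3 v1=A4 downbeat P8
bar 1: v0=G3 v1=B3 downbeat M3
bar 2: v0=E3 v1=G3 downbeat m3
bar 3: v0=G3 v1=E4 downbeat M6
bar 4: v0=F3 v1=C4 downbeat P5
bar 5: v0=G3 v1=E4 downbeat M6
bar 6: v0=B3 v1=G4 downbeat m6
bar 7: v0=A3 v1=A4 downbeat P8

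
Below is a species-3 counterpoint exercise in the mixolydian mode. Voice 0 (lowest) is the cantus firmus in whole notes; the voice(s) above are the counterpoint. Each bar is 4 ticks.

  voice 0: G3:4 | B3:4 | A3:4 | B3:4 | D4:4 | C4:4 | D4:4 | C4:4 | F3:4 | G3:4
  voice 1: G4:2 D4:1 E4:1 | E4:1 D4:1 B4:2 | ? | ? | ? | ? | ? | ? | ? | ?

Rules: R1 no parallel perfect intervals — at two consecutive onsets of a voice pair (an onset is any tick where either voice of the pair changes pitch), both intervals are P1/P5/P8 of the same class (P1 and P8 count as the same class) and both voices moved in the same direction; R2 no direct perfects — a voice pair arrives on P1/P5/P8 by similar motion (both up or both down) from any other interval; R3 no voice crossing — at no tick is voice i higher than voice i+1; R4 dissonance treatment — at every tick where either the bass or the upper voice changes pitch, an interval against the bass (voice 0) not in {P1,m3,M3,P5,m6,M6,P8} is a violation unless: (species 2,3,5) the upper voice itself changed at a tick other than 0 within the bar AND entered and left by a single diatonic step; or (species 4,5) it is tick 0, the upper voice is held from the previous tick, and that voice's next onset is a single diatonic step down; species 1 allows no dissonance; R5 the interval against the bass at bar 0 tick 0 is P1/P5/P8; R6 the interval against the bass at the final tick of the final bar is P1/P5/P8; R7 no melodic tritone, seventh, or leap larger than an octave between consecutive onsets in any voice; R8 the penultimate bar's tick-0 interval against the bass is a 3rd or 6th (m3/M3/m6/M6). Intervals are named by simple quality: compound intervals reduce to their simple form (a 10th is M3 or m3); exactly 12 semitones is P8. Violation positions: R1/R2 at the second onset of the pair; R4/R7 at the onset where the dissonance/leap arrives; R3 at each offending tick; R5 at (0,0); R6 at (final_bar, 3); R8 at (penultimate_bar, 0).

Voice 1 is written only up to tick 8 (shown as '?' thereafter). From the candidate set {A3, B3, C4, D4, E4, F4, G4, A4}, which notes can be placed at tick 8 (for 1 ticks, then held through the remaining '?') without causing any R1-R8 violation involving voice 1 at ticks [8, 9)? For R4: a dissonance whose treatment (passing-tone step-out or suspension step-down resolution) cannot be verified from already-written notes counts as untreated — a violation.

{}

A3: violates R1,R7
B3: violates R4
C4: violates R7
D4: violates R4
E4: violates R2
F4: violates R7
G4: violates R4
A4: violates R1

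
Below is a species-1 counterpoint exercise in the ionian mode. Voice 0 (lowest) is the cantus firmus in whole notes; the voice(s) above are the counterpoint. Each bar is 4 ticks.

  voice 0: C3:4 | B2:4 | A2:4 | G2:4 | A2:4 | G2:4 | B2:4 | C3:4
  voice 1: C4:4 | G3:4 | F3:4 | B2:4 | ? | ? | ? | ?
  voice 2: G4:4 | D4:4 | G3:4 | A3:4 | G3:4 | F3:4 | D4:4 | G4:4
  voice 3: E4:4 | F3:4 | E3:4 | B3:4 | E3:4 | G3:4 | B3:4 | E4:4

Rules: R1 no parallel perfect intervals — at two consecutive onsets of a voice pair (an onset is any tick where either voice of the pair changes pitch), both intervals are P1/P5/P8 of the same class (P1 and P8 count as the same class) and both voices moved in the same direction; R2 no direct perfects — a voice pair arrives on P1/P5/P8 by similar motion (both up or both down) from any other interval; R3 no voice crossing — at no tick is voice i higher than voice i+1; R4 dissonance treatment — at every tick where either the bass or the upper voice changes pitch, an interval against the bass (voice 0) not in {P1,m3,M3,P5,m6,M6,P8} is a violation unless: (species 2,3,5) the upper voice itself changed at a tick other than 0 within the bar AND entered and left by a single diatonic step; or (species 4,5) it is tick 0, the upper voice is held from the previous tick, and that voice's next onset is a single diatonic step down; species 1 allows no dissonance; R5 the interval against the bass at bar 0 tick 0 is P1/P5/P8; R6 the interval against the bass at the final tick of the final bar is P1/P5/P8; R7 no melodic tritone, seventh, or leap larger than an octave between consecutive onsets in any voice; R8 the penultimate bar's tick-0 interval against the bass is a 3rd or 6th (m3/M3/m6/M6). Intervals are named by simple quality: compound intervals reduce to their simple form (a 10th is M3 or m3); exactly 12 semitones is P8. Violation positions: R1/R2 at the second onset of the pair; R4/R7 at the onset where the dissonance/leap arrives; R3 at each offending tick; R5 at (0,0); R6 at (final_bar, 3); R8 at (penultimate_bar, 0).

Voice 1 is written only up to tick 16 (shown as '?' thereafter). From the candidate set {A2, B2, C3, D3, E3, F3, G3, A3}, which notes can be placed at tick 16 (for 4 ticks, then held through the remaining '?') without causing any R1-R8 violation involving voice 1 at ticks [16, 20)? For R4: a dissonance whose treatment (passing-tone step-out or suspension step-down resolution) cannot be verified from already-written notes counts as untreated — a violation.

{C3}

A2: violates R2
B2: violates R4
C3: legal
D3: violates R4
E3: violates R2
F3: violates R7
G3: violates R4
A3: violates R2,R3,R7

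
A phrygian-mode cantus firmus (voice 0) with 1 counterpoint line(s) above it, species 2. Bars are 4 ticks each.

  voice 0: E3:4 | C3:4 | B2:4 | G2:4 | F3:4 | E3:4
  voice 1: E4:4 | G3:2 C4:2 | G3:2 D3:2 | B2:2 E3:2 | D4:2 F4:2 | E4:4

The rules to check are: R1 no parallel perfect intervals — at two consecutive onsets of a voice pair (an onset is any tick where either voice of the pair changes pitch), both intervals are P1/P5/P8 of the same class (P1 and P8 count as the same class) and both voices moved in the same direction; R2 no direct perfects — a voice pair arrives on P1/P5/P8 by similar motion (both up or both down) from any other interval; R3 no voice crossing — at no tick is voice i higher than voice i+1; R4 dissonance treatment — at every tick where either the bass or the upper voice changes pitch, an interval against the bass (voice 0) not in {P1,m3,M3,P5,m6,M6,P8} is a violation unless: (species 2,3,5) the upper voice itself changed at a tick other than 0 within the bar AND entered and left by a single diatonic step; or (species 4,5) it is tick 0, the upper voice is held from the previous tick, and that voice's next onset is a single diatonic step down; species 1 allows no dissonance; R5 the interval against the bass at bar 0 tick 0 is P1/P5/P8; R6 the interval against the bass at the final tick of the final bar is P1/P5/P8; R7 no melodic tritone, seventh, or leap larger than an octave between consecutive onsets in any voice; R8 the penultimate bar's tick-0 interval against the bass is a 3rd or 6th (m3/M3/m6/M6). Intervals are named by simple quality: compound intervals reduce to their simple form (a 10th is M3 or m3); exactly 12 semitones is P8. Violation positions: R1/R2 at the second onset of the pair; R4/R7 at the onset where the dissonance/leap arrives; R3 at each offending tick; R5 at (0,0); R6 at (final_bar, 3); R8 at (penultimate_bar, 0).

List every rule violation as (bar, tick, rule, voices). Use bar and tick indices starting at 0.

bar 0: v0=E3 v1=E4 downbeat P8
bar 1: v0=C3 v1=G3 downbeat P5
bar 2: v0=B2 v1=G3 downbeat m6
bar 3: v0=G2 v1=B2 downbeat M3
bar 4: v0=F3 v1=D4 downbeat M6
bar 5: v0=E3 v1=E4 downbeat P8
  -> R2 @ bar 1 tick 0 v(0, 1): E3/E4 P8 -> C3/G3 P5 similar
  -> R7 @ bar 4 tick 0 v(0,): G2->F3 leap 10st
  -> R7 @ bar 4 tick 0 v(1,): E3->D4 leap 10st
  -> R1 @ bar 5 tick 0 v(0, 1): F3/F4 P8 -> E3/E4 P8 similar

(1, 0, R2, (0, 1))
(4, 0, R7, (0,))
(4, 0, R7, (1,))
(5, 0, R1, (0, 1))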